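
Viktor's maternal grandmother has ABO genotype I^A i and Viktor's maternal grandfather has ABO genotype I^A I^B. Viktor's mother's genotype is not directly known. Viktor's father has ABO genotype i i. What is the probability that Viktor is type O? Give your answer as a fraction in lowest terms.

1/4

Viktor's mother's ABO genotype from I^A i × I^A I^B: 1/4 I^A I^A, 1/4 I^A I^B, 1/4 I^A i, 1/4 I^B i.
Crossing each possibility with the father i i and summing P(type O): 1/4·0 + 1/4·0 + 1/4·1/2 + 1/4·1/2 = 1/4.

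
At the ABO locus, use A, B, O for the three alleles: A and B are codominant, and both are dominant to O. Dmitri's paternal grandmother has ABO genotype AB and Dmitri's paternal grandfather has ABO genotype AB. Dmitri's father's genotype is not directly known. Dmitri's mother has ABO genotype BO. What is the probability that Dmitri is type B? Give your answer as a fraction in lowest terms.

Dmitri's father's ABO genotype from AB × AB: 1/4 AA, 1/2 AB, 1/4 BB.
Crossing each possibility with the mother BO and summing P(type B): 1/4·0 + 1/2·1/2 + 1/4·1 = 1/2.

1/2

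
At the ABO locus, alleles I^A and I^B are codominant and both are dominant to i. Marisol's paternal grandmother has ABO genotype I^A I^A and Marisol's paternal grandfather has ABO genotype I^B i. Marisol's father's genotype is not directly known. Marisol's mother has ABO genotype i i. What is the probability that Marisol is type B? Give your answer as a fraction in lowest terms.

Marisol's father's ABO genotype from I^A I^A × I^B i: 1/2 I^A I^B, 1/2 I^A i.
Crossing each possibility with the mother i i and summing P(type B): 1/2·1/2 + 1/2·0 = 1/4.

1/4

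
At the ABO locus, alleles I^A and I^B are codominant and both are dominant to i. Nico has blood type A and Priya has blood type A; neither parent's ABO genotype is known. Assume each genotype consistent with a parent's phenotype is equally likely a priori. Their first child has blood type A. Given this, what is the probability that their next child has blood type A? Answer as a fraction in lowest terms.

19/20

Possible genotypes: Nico ∈ {I^A I^A, I^A i}; Priya ∈ {I^A I^A, I^A i}.
Weight each parental genotype pair by prior × P(type-A child):
  I^A I^A × I^A I^A: posterior weight 4/15; P(next child type A) = 1.
  I^A I^A × I^A i: posterior weight 4/15; P(next child type A) = 1.
  I^A i × I^A I^A: posterior weight 4/15; P(next child type A) = 1.
  I^A i × I^A i: posterior weight 1/5; P(next child type A) = 3/4.
Weighted sum = 19/20.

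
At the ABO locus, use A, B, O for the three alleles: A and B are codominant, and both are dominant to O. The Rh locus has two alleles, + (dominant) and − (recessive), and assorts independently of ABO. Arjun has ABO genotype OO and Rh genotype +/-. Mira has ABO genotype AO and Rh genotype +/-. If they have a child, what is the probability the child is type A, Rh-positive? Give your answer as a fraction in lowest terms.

3/8

ABO cross OO × AO → offspring phenotypes: 1/2 O, 1/2 A.
Rh cross +/- × +/- → 3/4 Rh+, 1/4 Rh-.
Independent loci: P(type A, Rh-positive) = 1/2 × 3/4 = 3/8.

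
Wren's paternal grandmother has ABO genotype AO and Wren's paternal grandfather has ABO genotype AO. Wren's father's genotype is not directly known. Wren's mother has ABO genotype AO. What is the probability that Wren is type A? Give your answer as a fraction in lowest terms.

3/4

Wren's father's ABO genotype from AO × AO: 1/4 AA, 1/2 AO, 1/4 OO.
Crossing each possibility with the mother AO and summing P(type A): 1/4·1 + 1/2·3/4 + 1/4·1/2 = 3/4.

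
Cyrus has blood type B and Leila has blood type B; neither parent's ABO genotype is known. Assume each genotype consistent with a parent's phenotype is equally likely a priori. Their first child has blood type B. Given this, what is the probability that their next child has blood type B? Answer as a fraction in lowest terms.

19/20

Possible genotypes: Cyrus ∈ {I^B I^B, I^B i}; Leila ∈ {I^B I^B, I^B i}.
Weight each parental genotype pair by prior × P(type-B child):
  I^B I^B × I^B I^B: posterior weight 4/15; P(next child type B) = 1.
  I^B I^B × I^B i: posterior weight 4/15; P(next child type B) = 1.
  I^B i × I^B I^B: posterior weight 4/15; P(next child type B) = 1.
  I^B i × I^B i: posterior weight 1/5; P(next child type B) = 3/4.
Weighted sum = 19/20.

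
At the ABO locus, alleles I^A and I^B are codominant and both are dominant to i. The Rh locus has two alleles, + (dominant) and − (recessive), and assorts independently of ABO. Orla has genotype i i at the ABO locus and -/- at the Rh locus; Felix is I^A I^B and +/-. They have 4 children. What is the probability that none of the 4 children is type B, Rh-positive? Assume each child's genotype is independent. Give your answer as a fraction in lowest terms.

ABO cross i i × I^A I^B → 1/2 A, 1/2 B.
Rh cross -/- × +/- → 1/2 Rh+, 1/2 Rh-; so P(type B, Rh-positive) = 1/2 × 1/2 = 1/4 per child.
P(not type B, Rh-positive) = 3/4 for one child; (3/4)^4 = 81/256.

81/256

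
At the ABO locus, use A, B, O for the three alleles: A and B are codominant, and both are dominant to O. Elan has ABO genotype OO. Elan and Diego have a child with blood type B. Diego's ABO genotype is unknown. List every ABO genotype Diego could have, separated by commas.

For each candidate genotype of Diego, check whether crossing it with OO can produce every observed child phenotype.
  AA → possible child types {A} ✗
  AB → possible child types {A, B} ✓
  AO → possible child types {O, A} ✗
  BB → possible child types {B} ✓
  BO → possible child types {O, B} ✓
  OO → possible child types {O} ✗

AB, BB, BO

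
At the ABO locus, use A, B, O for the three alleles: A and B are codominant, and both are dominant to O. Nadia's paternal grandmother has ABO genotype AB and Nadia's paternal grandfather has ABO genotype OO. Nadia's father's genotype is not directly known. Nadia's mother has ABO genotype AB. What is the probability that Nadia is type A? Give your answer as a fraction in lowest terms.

Nadia's father's ABO genotype from AB × OO: 1/2 AO, 1/2 BO.
Crossing each possibility with the mother AB and summing P(type A): 1/2·1/2 + 1/2·1/4 = 3/8.

3/8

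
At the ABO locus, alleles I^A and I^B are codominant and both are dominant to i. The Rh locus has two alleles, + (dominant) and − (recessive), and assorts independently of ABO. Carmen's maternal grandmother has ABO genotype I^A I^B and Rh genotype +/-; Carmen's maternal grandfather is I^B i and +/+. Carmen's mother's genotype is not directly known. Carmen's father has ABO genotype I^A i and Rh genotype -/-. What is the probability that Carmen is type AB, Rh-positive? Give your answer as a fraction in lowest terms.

Carmen's mother's ABO genotype from I^A I^B × I^B i: 1/4 I^A I^B, 1/4 I^A i, 1/4 I^B I^B, 1/4 I^B i.
Crossing each possibility with the father I^A i and summing P(type AB): 1/4·1/4 + 1/4·0 + 1/4·1/2 + 1/4·1/4 = 1/4.
Similarly for Rh via the mother's Rh distribution: P(Rh+) = 3/4.
Independent loci: 1/4 × 3/4 = 3/16.

3/16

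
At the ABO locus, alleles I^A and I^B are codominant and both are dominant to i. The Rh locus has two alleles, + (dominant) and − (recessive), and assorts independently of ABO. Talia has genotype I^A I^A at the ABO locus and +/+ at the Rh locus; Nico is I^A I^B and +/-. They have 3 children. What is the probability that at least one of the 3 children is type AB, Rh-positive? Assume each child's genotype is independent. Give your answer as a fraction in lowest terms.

ABO cross I^A I^A × I^A I^B → 1/2 A, 1/2 AB.
Rh cross +/+ × +/- → 1 Rh+; so P(type AB, Rh-positive) = 1/2 × 1 = 1/2 per child.
P(none) = (1/2)^3 = 1/8; P(at least one) = 1 − 1/8 = 7/8.

7/8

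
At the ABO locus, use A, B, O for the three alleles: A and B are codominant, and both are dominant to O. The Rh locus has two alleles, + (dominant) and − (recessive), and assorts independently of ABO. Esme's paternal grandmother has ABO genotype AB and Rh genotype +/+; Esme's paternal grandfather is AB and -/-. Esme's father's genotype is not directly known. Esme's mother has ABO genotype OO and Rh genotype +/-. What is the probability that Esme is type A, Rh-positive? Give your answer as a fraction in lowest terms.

Esme's father's ABO genotype from AB × AB: 1/4 AA, 1/2 AB, 1/4 BB.
Crossing each possibility with the mother OO and summing P(type A): 1/4·1 + 1/2·1/2 + 1/4·0 = 1/2.
Similarly for Rh via the father's Rh distribution: P(Rh+) = 3/4.
Independent loci: 1/2 × 3/4 = 3/8.

3/8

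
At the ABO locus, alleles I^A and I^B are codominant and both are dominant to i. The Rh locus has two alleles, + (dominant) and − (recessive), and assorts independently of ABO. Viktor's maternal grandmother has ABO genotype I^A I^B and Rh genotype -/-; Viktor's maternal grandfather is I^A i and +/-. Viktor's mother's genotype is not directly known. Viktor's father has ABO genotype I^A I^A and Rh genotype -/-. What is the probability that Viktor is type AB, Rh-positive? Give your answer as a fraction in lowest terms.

Viktor's mother's ABO genotype from I^A I^B × I^A i: 1/4 I^A I^A, 1/4 I^A I^B, 1/4 I^A i, 1/4 I^B i.
Crossing each possibility with the father I^A I^A and summing P(type AB): 1/4·0 + 1/4·1/2 + 1/4·0 + 1/4·1/2 = 1/4.
Similarly for Rh via the mother's Rh distribution: P(Rh+) = 1/4.
Independent loci: 1/4 × 1/4 = 1/16.

1/16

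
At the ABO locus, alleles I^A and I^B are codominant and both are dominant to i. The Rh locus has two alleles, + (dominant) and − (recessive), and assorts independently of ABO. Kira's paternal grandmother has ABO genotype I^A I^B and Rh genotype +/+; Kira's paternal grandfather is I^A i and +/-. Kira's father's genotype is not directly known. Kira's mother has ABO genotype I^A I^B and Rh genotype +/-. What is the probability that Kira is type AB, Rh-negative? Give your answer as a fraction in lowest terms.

Kira's father's ABO genotype from I^A I^B × I^A i: 1/4 I^A I^A, 1/4 I^A I^B, 1/4 I^A i, 1/4 I^B i.
Crossing each possibility with the mother I^A I^B and summing P(type AB): 1/4·1/2 + 1/4·1/2 + 1/4·1/4 + 1/4·1/4 = 3/8.
Similarly for Rh via the father's Rh distribution: P(Rh-) = 1/8.
Independent loci: 3/8 × 1/8 = 3/64.

3/64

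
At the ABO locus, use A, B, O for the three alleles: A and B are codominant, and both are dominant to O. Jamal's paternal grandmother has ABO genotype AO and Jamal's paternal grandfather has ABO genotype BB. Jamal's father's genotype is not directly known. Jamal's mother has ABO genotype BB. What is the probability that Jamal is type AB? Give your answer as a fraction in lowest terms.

1/4

Jamal's father's ABO genotype from AO × BB: 1/2 AB, 1/2 BO.
Crossing each possibility with the mother BB and summing P(type AB): 1/2·1/2 + 1/2·0 = 1/4.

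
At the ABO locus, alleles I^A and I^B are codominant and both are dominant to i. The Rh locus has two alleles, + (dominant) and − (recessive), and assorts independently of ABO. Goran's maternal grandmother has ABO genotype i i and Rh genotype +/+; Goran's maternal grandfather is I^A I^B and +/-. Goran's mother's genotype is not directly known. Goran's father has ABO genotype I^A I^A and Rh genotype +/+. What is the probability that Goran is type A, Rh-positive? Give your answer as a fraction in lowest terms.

3/4

Goran's mother's ABO genotype from i i × I^A I^B: 1/2 I^A i, 1/2 I^B i.
Crossing each possibility with the father I^A I^A and summing P(type A): 1/2·1 + 1/2·1/2 = 3/4.
Similarly for Rh via the mother's Rh distribution: P(Rh+) = 1.
Independent loci: 3/4 × 1 = 3/4.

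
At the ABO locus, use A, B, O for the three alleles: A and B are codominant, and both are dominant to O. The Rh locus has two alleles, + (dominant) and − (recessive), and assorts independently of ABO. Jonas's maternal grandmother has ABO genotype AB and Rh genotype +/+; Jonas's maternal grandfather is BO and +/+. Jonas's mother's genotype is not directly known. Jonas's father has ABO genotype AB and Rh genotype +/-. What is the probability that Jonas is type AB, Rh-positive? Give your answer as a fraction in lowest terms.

Jonas's mother's ABO genotype from AB × BO: 1/4 AB, 1/4 AO, 1/4 BB, 1/4 BO.
Crossing each possibility with the father AB and summing P(type AB): 1/4·1/2 + 1/4·1/4 + 1/4·1/2 + 1/4·1/4 = 3/8.
Similarly for Rh via the mother's Rh distribution: P(Rh+) = 1.
Independent loci: 3/8 × 1 = 3/8.

3/8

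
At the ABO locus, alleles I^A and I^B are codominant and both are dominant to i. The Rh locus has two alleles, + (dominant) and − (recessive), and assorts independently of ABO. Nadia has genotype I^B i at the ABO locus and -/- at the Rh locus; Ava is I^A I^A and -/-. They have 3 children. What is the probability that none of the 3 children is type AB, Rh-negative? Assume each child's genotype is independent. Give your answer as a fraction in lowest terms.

1/8

ABO cross I^B i × I^A I^A → 1/2 A, 1/2 AB.
Rh cross -/- × -/- → 1 Rh-; so P(type AB, Rh-negative) = 1/2 × 1 = 1/2 per child.
P(not type AB, Rh-negative) = 1/2 for one child; (1/2)^3 = 1/8.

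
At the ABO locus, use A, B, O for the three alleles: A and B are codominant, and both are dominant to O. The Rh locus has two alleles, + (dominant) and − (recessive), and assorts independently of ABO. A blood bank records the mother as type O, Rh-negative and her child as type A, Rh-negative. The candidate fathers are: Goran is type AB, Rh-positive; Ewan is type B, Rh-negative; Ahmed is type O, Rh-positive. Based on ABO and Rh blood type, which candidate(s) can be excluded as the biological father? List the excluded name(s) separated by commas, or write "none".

A candidate is excluded only if no genotype consistent with his phenotype could produce a type A, Rh-negative child with a type O, Rh-negative mother.
Ewan (type B, Rh-): no genotype consistent with that phenotype can produce a type-A Rh- child with a type-O mother.
Ahmed (type O, Rh+): no genotype consistent with that phenotype can produce a type-A Rh- child with a type-O mother.

Ewan, Ahmed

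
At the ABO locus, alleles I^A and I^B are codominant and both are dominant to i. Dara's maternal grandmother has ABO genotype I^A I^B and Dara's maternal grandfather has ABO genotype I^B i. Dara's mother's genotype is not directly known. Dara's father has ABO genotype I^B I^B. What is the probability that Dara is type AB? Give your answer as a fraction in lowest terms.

Dara's mother's ABO genotype from I^A I^B × I^B i: 1/4 I^A I^B, 1/4 I^A i, 1/4 I^B I^B, 1/4 I^B i.
Crossing each possibility with the father I^B I^B and summing P(type AB): 1/4·1/2 + 1/4·1/2 + 1/4·0 + 1/4·0 = 1/4.

1/4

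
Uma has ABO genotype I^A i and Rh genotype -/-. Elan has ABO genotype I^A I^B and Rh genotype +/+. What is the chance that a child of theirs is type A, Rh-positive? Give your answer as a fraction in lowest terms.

ABO cross I^A i × I^A I^B → offspring phenotypes: 1/2 A, 1/4 B, 1/4 AB.
Rh cross -/- × +/+ → 1 Rh+.
Independent loci: P(type A, Rh-positive) = 1/2 × 1 = 1/2.

1/2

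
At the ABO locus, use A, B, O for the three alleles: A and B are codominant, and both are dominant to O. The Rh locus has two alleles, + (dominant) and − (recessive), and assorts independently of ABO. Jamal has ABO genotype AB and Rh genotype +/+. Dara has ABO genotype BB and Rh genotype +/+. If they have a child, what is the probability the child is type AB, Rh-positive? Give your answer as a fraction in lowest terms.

1/2

ABO cross AB × BB → offspring phenotypes: 1/2 B, 1/2 AB.
Rh cross +/+ × +/+ → 1 Rh+.
Independent loci: P(type AB, Rh-positive) = 1/2 × 1 = 1/2.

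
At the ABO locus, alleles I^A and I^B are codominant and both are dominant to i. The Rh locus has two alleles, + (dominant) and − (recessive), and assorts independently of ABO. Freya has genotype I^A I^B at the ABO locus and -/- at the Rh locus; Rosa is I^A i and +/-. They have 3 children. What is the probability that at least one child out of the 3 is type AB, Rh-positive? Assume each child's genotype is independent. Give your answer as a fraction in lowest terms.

169/512

ABO cross I^A I^B × I^A i → 1/2 A, 1/4 B, 1/4 AB.
Rh cross -/- × +/- → 1/2 Rh+, 1/2 Rh-; so P(type AB, Rh-positive) = 1/4 × 1/2 = 1/8 per child.
P(none) = (7/8)^3 = 343/512; P(at least one) = 1 − 343/512 = 169/512.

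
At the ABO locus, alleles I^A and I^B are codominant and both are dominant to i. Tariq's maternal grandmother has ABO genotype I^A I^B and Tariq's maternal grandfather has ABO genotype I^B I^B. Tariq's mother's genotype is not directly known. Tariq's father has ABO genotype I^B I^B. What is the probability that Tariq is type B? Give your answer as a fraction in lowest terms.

3/4

Tariq's mother's ABO genotype from I^A I^B × I^B I^B: 1/2 I^A I^B, 1/2 I^B I^B.
Crossing each possibility with the father I^B I^B and summing P(type B): 1/2·1/2 + 1/2·1 = 3/4.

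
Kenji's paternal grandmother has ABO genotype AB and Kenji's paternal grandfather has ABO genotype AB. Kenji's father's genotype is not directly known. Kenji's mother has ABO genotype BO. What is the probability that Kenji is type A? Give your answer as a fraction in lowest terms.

1/4

Kenji's father's ABO genotype from AB × AB: 1/4 AA, 1/2 AB, 1/4 BB.
Crossing each possibility with the mother BO and summing P(type A): 1/4·1/2 + 1/2·1/4 + 1/4·0 = 1/4.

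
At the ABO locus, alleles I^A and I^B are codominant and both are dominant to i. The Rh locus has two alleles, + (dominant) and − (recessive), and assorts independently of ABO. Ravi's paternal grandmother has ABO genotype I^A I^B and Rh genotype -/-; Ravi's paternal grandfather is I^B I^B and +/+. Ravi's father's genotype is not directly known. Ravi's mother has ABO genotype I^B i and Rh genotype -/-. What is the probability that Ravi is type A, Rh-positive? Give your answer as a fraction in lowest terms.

Ravi's father's ABO genotype from I^A I^B × I^B I^B: 1/2 I^A I^B, 1/2 I^B I^B.
Crossing each possibility with the mother I^B i and summing P(type A): 1/2·1/4 + 1/2·0 = 1/8.
Similarly for Rh via the father's Rh distribution: P(Rh+) = 1/2.
Independent loci: 1/8 × 1/2 = 1/16.

1/16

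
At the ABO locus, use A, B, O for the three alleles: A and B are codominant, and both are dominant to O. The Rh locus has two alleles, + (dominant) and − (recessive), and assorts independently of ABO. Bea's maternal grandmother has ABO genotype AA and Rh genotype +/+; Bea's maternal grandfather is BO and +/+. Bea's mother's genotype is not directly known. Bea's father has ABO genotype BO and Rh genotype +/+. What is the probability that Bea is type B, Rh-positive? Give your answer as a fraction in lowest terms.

3/8

Bea's mother's ABO genotype from AA × BO: 1/2 AB, 1/2 AO.
Crossing each possibility with the father BO and summing P(type B): 1/2·1/2 + 1/2·1/4 = 3/8.
Similarly for Rh via the mother's Rh distribution: P(Rh+) = 1.
Independent loci: 3/8 × 1 = 3/8.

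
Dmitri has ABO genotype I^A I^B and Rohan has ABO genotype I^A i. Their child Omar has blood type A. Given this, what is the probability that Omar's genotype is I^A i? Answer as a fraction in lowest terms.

1/2

Cross I^A I^B × I^A i → 1/4 I^A I^A, 1/4 I^A I^B, 1/4 I^A i, 1/4 I^B i.
Type-A genotypes among offspring: I^A I^A (1/4), I^A i (1/4); total 1/2.
P(I^A i | type A) = (1/4) / (1/2) = 1/2.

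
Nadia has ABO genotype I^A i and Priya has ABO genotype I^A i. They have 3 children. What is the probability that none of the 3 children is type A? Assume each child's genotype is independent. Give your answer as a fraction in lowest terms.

1/64

ABO cross I^A i × I^A i → 1/4 O, 3/4 A.
So P(type A) = 3/4 per child.
P(not type A) = 1/4 for one child; (1/4)^3 = 1/64.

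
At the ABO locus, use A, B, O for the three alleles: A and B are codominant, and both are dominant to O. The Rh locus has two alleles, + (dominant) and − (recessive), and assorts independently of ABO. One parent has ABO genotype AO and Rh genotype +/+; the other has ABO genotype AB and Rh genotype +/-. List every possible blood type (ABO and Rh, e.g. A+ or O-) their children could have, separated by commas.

A+, B+, AB+

Gametes from AO × AB give offspring ABO genotypes AA, AB, AO, BO, i.e. phenotypes A, B, AB.
Rh cross +/+ × +/- → phenotypes Rh+.
Combining independently: A+, B+, AB+.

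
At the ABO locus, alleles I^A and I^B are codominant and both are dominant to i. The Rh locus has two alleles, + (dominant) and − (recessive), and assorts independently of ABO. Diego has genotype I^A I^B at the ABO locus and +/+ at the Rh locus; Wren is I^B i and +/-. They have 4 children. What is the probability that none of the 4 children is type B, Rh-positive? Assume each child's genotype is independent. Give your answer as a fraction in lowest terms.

1/16

ABO cross I^A I^B × I^B i → 1/4 A, 1/2 B, 1/4 AB.
Rh cross +/+ × +/- → 1 Rh+; so P(type B, Rh-positive) = 1/2 × 1 = 1/2 per child.
P(not type B, Rh-positive) = 1/2 for one child; (1/2)^4 = 1/16.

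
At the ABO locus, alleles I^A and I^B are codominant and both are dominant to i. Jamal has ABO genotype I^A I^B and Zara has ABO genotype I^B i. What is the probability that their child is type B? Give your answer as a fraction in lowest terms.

1/2

ABO cross I^A I^B × I^B i → offspring phenotypes: 1/4 A, 1/2 B, 1/4 AB.
So P(type B) = 1/2.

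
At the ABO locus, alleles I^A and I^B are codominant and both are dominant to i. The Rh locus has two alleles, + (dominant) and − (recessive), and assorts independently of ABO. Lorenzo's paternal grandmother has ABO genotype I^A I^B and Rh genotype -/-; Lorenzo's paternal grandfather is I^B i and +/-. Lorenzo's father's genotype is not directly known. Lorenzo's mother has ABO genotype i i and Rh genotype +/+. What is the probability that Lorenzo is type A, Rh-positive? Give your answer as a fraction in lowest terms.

1/4

Lorenzo's father's ABO genotype from I^A I^B × I^B i: 1/4 I^A I^B, 1/4 I^A i, 1/4 I^B I^B, 1/4 I^B i.
Crossing each possibility with the mother i i and summing P(type A): 1/4·1/2 + 1/4·1/2 + 1/4·0 + 1/4·0 = 1/4.
Similarly for Rh via the father's Rh distribution: P(Rh+) = 1.
Independent loci: 1/4 × 1 = 1/4.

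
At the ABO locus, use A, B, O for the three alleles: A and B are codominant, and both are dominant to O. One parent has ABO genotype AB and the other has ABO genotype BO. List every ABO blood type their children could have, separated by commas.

Gametes from AB × BO give offspring ABO genotypes AB, AO, BB, BO, i.e. phenotypes A, B, AB.

A, B, AB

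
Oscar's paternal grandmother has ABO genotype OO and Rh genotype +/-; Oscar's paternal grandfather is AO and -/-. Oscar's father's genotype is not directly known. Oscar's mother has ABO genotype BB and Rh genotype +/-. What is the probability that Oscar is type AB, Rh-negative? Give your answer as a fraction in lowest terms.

Oscar's father's ABO genotype from OO × AO: 1/2 AO, 1/2 OO.
Crossing each possibility with the mother BB and summing P(type AB): 1/2·1/2 + 1/2·0 = 1/4.
Similarly for Rh via the father's Rh distribution: P(Rh-) = 3/8.
Independent loci: 1/4 × 3/8 = 3/32.

3/32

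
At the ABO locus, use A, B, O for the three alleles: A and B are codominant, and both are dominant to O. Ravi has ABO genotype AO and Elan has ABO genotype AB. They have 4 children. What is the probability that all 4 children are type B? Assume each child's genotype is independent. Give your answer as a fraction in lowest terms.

1/256

ABO cross AO × AB → 1/2 A, 1/4 B, 1/4 AB.
So P(type B) = 1/4 per child.
All 4 independent: (1/4)^4 = 1/256.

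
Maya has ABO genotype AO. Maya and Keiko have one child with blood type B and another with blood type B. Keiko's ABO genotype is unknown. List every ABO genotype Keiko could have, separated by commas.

For each candidate genotype of Keiko, check whether crossing it with AO can produce every observed child phenotype.
  AA → possible child types {A} ✗
  AB → possible child types {A, B, AB} ✓
  AO → possible child types {O, A} ✗
  BB → possible child types {B, AB} ✓
  BO → possible child types {O, A, B, AB} ✓
  OO → possible child types {O, A} ✗

AB, BB, BO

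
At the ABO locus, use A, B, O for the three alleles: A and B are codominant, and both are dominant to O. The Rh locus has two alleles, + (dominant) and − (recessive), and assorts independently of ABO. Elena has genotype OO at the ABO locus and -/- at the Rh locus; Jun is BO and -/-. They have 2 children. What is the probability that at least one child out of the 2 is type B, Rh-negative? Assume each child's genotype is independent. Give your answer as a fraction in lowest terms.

3/4

ABO cross OO × BO → 1/2 O, 1/2 B.
Rh cross -/- × -/- → 1 Rh-; so P(type B, Rh-negative) = 1/2 × 1 = 1/2 per child.
P(none) = (1/2)^2 = 1/4; P(at least one) = 1 − 1/4 = 3/4.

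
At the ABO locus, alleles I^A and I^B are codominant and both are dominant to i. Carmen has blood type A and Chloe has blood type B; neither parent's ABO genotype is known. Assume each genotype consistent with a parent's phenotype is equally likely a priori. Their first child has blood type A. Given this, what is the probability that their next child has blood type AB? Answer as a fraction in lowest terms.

5/12

Possible genotypes: Carmen ∈ {I^A I^A, I^A i}; Chloe ∈ {I^B I^B, I^B i}.
Weight each parental genotype pair by prior × P(type-A child):
  I^A I^A × I^B i: posterior weight 2/3; P(next child type AB) = 1/2.
  I^A i × I^B i: posterior weight 1/3; P(next child type AB) = 1/4.
Weighted sum = 5/12.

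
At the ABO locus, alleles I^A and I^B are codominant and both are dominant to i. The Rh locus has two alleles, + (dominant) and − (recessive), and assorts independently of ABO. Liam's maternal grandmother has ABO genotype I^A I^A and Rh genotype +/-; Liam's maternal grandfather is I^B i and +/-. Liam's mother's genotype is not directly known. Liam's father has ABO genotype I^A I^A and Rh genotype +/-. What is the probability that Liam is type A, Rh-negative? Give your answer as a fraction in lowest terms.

3/16

Liam's mother's ABO genotype from I^A I^A × I^B i: 1/2 I^A I^B, 1/2 I^A i.
Crossing each possibility with the father I^A I^A and summing P(type A): 1/2·1/2 + 1/2·1 = 3/4.
Similarly for Rh via the mother's Rh distribution: P(Rh-) = 1/4.
Independent loci: 3/4 × 1/4 = 3/16.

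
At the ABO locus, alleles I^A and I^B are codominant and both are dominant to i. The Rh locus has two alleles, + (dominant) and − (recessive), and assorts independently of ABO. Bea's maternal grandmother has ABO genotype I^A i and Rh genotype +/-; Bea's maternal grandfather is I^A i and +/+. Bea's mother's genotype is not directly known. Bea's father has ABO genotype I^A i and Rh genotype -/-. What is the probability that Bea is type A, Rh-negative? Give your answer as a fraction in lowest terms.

Bea's mother's ABO genotype from I^A i × I^A i: 1/4 I^A I^A, 1/2 I^A i, 1/4 i i.
Crossing each possibility with the father I^A i and summing P(type A): 1/4·1 + 1/2·3/4 + 1/4·1/2 = 3/4.
Similarly for Rh via the mother's Rh distribution: P(Rh-) = 1/4.
Independent loci: 3/4 × 1/4 = 3/16.

3/16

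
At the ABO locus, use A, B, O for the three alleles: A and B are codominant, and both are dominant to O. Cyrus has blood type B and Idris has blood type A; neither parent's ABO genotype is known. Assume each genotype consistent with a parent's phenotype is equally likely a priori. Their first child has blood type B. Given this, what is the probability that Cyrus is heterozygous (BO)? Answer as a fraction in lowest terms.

Possible genotypes: Cyrus ∈ {BB, BO}; Idris ∈ {AA, AO}.
Weight each parental genotype pair by prior × P(type-B child):
  BB × AO: posterior weight 2/3.
  BO × AO: posterior weight 1/3.
Sum the posterior weight over pairs where Cyrus is BO: 1/3.

1/3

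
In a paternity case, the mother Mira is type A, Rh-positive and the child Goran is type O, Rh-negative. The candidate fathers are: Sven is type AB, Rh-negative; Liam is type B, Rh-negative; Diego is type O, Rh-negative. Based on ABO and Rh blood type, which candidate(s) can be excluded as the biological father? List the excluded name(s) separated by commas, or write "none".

Sven

A candidate is excluded only if no genotype consistent with his phenotype could produce a type O, Rh-negative child with a type A, Rh-positive mother.
Sven (type AB, Rh-): no genotype consistent with that phenotype can produce a type-O Rh- child with a type-A mother.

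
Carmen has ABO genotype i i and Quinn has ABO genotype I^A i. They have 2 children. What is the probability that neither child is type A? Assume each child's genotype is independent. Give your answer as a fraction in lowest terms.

ABO cross i i × I^A i → 1/2 O, 1/2 A.
So P(type A) = 1/2 per child.
P(not type A) = 1/2 for one child; (1/2)^2 = 1/4.

1/4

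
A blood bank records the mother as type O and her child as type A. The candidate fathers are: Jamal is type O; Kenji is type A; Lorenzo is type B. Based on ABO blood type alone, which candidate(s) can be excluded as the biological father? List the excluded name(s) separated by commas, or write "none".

A candidate is excluded only if no genotype consistent with his phenotype could produce a type A child with a type O mother.
Jamal (type O): no genotype consistent with that phenotype can produce a type-A child with a type-O mother.
Lorenzo (type B): no genotype consistent with that phenotype can produce a type-A child with a type-O mother.

Jamal, Lorenzo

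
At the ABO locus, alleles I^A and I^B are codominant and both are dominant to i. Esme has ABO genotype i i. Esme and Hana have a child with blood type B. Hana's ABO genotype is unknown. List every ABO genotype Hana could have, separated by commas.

For each candidate genotype of Hana, check whether crossing it with i i can produce every observed child phenotype.
  I^A I^A → possible child types {A} ✗
  I^A I^B → possible child types {A, B} ✓
  I^A i → possible child types {O, A} ✗
  I^B I^B → possible child types {B} ✓
  I^B i → possible child types {O, B} ✓
  i i → possible child types {O} ✗

I^A I^B, I^B I^B, I^B i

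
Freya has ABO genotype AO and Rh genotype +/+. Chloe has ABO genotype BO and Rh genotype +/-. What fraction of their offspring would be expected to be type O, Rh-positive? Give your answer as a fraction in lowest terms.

1/4

ABO cross AO × BO → offspring phenotypes: 1/4 O, 1/4 A, 1/4 B, 1/4 AB.
Rh cross +/+ × +/- → 1 Rh+.
Independent loci: P(type O, Rh-positive) = 1/4 × 1 = 1/4.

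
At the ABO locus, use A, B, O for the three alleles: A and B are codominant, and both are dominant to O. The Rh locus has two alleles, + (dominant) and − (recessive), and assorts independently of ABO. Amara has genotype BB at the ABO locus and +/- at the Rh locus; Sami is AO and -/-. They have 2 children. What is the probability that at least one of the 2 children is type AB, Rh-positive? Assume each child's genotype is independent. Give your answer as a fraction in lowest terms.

7/16

ABO cross BB × AO → 1/2 B, 1/2 AB.
Rh cross +/- × -/- → 1/2 Rh+, 1/2 Rh-; so P(type AB, Rh-positive) = 1/2 × 1/2 = 1/4 per child.
P(none) = (3/4)^2 = 9/16; P(at least one) = 1 − 9/16 = 7/16.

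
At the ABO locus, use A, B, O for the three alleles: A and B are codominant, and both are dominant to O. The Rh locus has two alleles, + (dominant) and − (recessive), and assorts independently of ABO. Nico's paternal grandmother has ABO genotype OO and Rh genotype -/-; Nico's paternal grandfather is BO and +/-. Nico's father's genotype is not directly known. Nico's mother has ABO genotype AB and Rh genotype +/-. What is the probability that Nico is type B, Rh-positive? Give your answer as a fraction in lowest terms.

5/16

Nico's father's ABO genotype from OO × BO: 1/2 BO, 1/2 OO.
Crossing each possibility with the mother AB and summing P(type B): 1/2·1/2 + 1/2·1/2 = 1/2.
Similarly for Rh via the father's Rh distribution: P(Rh+) = 5/8.
Independent loci: 1/2 × 5/8 = 5/16.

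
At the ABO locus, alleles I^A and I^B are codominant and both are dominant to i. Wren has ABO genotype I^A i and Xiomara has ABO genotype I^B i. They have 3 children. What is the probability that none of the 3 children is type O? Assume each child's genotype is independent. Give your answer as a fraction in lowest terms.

27/64

ABO cross I^A i × I^B i → 1/4 O, 1/4 A, 1/4 B, 1/4 AB.
So P(type O) = 1/4 per child.
P(not type O) = 3/4 for one child; (3/4)^3 = 27/64.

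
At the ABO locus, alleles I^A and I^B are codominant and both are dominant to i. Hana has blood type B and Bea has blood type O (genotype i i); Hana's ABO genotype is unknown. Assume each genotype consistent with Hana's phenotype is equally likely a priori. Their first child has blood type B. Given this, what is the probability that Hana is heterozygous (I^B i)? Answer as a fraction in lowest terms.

1/3

Possible genotypes: Hana ∈ {I^B I^B, I^B i}; Bea ∈ {i i}.
Weight each parental genotype pair by prior × P(type-B child):
  I^B I^B × i i: posterior weight 2/3.
  I^B i × i i: posterior weight 1/3.
Sum the posterior weight over pairs where Hana is I^B i: 1/3.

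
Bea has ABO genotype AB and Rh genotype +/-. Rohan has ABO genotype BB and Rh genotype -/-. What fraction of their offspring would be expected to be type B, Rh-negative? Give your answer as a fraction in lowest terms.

1/4

ABO cross AB × BB → offspring phenotypes: 1/2 B, 1/2 AB.
Rh cross +/- × -/- → 1/2 Rh+, 1/2 Rh-.
Independent loci: P(type B, Rh-negative) = 1/2 × 1/2 = 1/4.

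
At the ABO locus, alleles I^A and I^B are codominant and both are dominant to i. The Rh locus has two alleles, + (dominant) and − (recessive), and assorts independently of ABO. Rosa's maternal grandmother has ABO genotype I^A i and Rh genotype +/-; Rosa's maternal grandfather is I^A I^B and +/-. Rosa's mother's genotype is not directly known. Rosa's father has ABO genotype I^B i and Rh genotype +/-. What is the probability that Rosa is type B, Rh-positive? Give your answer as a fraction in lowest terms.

Rosa's mother's ABO genotype from I^A i × I^A I^B: 1/4 I^A I^A, 1/4 I^A I^B, 1/4 I^A i, 1/4 I^B i.
Crossing each possibility with the father I^B i and summing P(type B): 1/4·0 + 1/4·1/2 + 1/4·1/4 + 1/4·3/4 = 3/8.
Similarly for Rh via the mother's Rh distribution: P(Rh+) = 3/4.
Independent loci: 3/8 × 3/4 = 9/32.

9/32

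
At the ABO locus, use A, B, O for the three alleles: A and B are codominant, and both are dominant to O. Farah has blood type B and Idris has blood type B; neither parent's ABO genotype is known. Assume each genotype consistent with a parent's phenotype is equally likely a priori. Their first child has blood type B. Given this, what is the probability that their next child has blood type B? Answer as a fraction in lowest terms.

19/20

Possible genotypes: Farah ∈ {BB, BO}; Idris ∈ {BB, BO}.
Weight each parental genotype pair by prior × P(type-B child):
  BB × BB: posterior weight 4/15; P(next child type B) = 1.
  BB × BO: posterior weight 4/15; P(next child type B) = 1.
  BO × BB: posterior weight 4/15; P(next child type B) = 1.
  BO × BO: posterior weight 1/5; P(next child type B) = 3/4.
Weighted sum = 19/20.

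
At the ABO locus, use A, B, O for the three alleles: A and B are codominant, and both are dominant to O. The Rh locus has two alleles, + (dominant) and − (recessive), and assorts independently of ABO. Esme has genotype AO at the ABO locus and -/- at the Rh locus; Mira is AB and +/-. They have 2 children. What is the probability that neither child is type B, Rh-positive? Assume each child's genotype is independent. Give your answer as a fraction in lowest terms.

49/64

ABO cross AO × AB → 1/2 A, 1/4 B, 1/4 AB.
Rh cross -/- × +/- → 1/2 Rh+, 1/2 Rh-; so P(type B, Rh-positive) = 1/4 × 1/2 = 1/8 per child.
P(not type B, Rh-positive) = 7/8 for one child; (7/8)^2 = 49/64.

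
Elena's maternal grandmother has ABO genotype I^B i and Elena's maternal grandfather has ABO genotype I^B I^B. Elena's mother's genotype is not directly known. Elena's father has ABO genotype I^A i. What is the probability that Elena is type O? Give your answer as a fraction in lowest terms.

Elena's mother's ABO genotype from I^B i × I^B I^B: 1/2 I^B I^B, 1/2 I^B i.
Crossing each possibility with the father I^A i and summing P(type O): 1/2·0 + 1/2·1/4 = 1/8.

1/8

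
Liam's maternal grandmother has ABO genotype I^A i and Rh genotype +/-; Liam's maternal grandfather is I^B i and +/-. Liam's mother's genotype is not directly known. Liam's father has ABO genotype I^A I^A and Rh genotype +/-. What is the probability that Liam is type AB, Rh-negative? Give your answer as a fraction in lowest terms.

Liam's mother's ABO genotype from I^A i × I^B i: 1/4 I^A I^B, 1/4 I^A i, 1/4 I^B i, 1/4 i i.
Crossing each possibility with the father I^A I^A and summing P(type AB): 1/4·1/2 + 1/4·0 + 1/4·1/2 + 1/4·0 = 1/4.
Similarly for Rh via the mother's Rh distribution: P(Rh-) = 1/4.
Independent loci: 1/4 × 1/4 = 1/16.

1/16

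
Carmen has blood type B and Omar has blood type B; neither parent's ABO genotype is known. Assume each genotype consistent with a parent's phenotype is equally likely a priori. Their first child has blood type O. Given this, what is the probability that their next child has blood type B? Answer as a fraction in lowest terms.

3/4

Possible genotypes: Carmen ∈ {I^B I^B, I^B i}; Omar ∈ {I^B I^B, I^B i}.
Weight each parental genotype pair by prior × P(type-O child):
  I^B i × I^B i: posterior weight 1; P(next child type B) = 3/4.
Weighted sum = 3/4.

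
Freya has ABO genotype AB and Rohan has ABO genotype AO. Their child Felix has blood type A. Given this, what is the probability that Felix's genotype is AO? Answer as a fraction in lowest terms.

1/2

Cross AB × AO → 1/4 AA, 1/4 AB, 1/4 AO, 1/4 BO.
Type-A genotypes among offspring: AA (1/4), AO (1/4); total 1/2.
P(AO | type A) = (1/4) / (1/2) = 1/2.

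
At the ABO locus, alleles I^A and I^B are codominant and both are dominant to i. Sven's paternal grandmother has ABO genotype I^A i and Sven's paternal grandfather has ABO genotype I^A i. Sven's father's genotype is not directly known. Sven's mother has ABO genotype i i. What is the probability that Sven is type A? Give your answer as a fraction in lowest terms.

Sven's father's ABO genotype from I^A i × I^A i: 1/4 I^A I^A, 1/2 I^A i, 1/4 i i.
Crossing each possibility with the mother i i and summing P(type A): 1/4·1 + 1/2·1/2 + 1/4·0 = 1/2.

1/2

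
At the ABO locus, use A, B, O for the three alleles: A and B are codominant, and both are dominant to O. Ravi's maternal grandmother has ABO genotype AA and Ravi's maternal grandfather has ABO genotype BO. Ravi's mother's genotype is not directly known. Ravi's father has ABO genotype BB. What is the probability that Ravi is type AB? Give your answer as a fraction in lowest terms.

Ravi's mother's ABO genotype from AA × BO: 1/2 AB, 1/2 AO.
Crossing each possibility with the father BB and summing P(type AB): 1/2·1/2 + 1/2·1/2 = 1/2.

1/2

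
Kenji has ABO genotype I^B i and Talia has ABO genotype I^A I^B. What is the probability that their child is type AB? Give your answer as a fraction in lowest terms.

1/4

ABO cross I^B i × I^A I^B → offspring phenotypes: 1/4 A, 1/2 B, 1/4 AB.
So P(type AB) = 1/4.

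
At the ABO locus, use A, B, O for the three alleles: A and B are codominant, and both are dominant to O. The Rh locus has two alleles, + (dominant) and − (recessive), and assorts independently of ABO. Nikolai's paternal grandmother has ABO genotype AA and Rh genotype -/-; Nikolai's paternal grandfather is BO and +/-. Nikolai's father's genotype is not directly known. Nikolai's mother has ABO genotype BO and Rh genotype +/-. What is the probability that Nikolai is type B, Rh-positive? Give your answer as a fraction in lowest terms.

Nikolai's father's ABO genotype from AA × BO: 1/2 AB, 1/2 AO.
Crossing each possibility with the mother BO and summing P(type B): 1/2·1/2 + 1/2·1/4 = 3/8.
Similarly for Rh via the father's Rh distribution: P(Rh+) = 5/8.
Independent loci: 3/8 × 5/8 = 15/64.

15/64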